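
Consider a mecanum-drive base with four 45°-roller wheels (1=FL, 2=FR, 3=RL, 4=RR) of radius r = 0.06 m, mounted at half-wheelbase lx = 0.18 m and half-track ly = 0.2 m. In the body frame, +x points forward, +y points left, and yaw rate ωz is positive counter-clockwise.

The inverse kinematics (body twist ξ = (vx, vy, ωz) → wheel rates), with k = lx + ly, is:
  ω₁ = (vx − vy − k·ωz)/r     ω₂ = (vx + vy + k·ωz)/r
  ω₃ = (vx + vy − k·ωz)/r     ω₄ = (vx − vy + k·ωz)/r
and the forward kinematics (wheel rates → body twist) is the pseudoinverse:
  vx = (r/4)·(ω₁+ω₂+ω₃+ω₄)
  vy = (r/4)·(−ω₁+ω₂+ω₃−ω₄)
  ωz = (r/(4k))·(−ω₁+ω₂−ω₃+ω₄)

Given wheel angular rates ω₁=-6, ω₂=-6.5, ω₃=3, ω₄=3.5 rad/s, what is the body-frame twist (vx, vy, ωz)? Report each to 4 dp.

k = lx + ly = 0.18 + 0.2 = 0.3800
ω₁+ω₂+ω₃+ω₄ = -6.0000  →  vx = (0.06/4)·-6.0000 = -0.0900
−ω₁+ω₂+ω₃−ω₄ = -1.0000  →  vy = (0.06/4)·-1.0000 = -0.0150
−ω₁+ω₂−ω₃+ω₄ = 0.0000  →  ωz = (0.06/1.5200)·0.0000 = 0.0000

(-0.0900, -0.0150, 0.0000)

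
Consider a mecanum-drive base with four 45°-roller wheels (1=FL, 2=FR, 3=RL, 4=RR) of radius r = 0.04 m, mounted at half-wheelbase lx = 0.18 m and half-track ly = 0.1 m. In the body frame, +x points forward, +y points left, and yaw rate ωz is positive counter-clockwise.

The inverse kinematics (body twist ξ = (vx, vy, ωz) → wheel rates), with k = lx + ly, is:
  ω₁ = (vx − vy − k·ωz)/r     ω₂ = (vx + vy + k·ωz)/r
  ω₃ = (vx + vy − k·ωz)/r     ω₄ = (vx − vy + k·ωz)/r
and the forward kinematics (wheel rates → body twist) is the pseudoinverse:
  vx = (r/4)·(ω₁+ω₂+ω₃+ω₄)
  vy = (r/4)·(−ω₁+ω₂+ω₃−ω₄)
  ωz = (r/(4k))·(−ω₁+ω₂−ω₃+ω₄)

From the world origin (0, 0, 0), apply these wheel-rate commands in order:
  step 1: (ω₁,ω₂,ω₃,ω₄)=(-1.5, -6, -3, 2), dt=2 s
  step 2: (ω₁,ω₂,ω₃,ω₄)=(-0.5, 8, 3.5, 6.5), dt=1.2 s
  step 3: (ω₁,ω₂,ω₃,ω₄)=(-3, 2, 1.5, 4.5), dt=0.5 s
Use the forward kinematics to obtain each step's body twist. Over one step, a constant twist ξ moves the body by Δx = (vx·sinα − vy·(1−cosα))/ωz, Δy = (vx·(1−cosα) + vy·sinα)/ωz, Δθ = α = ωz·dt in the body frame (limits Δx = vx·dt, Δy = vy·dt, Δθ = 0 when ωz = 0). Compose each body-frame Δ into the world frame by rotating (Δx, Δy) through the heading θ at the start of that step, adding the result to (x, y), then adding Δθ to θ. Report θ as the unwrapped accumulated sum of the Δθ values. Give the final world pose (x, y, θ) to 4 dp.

(0.0299, -0.0500, 0.6714)

step 1: ξ=(vx,vy,ωz)=(-0.0850, -0.0950, 0.0179), dt=2.0 → body Δ=(-0.1666, -0.1930, 0.0357) → world pose (-0.1666, -0.1930, 0.0357)
step 2: ξ=(vx,vy,ωz)=(0.1750, 0.0550, 0.4107), dt=1.2 → body Δ=(0.1857, 0.1141, 0.4929) → world pose (0.0149, -0.0724, 0.5286)
step 3: ξ=(vx,vy,ωz)=(0.0500, 0.0200, 0.2857), dt=0.5 → body Δ=(0.0242, 0.0117, 0.1429) → world pose (0.0299, -0.0500, 0.6714)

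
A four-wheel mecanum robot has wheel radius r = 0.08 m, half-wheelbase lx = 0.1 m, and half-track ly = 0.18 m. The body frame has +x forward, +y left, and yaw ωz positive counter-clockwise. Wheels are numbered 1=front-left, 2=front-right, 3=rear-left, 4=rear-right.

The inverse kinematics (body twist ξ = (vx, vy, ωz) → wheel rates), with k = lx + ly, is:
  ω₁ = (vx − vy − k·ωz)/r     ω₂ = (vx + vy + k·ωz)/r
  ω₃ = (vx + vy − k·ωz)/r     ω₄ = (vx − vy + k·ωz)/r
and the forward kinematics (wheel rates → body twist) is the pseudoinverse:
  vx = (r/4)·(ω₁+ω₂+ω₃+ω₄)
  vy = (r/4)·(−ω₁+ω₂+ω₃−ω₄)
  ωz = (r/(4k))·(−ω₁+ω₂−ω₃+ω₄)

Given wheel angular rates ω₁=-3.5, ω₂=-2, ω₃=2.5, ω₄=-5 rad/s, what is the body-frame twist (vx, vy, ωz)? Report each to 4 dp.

k = lx + ly = 0.1 + 0.18 = 0.2800
ω₁+ω₂+ω₃+ω₄ = -8.0000  →  vx = (0.08/4)·-8.0000 = -0.1600
−ω₁+ω₂+ω₃−ω₄ = 9.0000  →  vy = (0.08/4)·9.0000 = 0.1800
−ω₁+ω₂−ω₃+ω₄ = -6.0000  →  ωz = (0.08/1.1200)·-6.0000 = -0.4286

(-0.1600, 0.1800, -0.4286)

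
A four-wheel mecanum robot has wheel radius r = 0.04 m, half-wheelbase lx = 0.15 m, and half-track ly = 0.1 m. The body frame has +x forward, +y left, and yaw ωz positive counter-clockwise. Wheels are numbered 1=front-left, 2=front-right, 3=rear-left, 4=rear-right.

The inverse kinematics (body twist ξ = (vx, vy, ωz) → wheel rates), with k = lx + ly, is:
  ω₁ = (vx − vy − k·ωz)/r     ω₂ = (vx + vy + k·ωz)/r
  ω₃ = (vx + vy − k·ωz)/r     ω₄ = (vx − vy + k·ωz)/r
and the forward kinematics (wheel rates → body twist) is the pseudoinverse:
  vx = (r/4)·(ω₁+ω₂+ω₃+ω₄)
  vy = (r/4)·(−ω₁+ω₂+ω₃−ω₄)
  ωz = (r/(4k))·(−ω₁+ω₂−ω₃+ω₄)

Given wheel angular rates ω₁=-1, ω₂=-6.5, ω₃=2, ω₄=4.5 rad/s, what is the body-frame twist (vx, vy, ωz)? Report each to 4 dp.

k = lx + ly = 0.15 + 0.1 = 0.2500
ω₁+ω₂+ω₃+ω₄ = -1.0000  →  vx = (0.04/4)·-1.0000 = -0.0100
−ω₁+ω₂+ω₃−ω₄ = -8.0000  →  vy = (0.04/4)·-8.0000 = -0.0800
−ω₁+ω₂−ω₃+ω₄ = -3.0000  →  ωz = (0.04/1.0000)·-3.0000 = -0.1200

(-0.0100, -0.0800, -0.1200)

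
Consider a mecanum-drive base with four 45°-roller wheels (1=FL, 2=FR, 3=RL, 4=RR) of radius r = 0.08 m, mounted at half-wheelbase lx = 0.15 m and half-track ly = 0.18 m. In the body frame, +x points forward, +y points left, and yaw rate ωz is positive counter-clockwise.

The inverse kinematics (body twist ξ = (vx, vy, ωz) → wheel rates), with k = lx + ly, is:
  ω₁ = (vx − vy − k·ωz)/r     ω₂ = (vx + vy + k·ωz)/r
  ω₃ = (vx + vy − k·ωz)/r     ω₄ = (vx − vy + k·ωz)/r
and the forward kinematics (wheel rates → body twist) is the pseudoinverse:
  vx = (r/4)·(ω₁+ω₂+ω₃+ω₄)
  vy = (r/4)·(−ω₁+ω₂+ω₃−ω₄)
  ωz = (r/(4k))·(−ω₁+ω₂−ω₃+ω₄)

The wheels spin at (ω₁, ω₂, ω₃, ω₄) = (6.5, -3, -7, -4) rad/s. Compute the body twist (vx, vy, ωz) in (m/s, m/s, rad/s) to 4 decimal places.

(-0.1500, -0.2500, -0.3939)

k = lx + ly = 0.15 + 0.18 = 0.3300
ω₁+ω₂+ω₃+ω₄ = -7.5000  →  vx = (0.08/4)·-7.5000 = -0.1500
−ω₁+ω₂+ω₃−ω₄ = -12.5000  →  vy = (0.08/4)·-12.5000 = -0.2500
−ω₁+ω₂−ω₃+ω₄ = -6.5000  →  ωz = (0.08/1.3200)·-6.5000 = -0.3939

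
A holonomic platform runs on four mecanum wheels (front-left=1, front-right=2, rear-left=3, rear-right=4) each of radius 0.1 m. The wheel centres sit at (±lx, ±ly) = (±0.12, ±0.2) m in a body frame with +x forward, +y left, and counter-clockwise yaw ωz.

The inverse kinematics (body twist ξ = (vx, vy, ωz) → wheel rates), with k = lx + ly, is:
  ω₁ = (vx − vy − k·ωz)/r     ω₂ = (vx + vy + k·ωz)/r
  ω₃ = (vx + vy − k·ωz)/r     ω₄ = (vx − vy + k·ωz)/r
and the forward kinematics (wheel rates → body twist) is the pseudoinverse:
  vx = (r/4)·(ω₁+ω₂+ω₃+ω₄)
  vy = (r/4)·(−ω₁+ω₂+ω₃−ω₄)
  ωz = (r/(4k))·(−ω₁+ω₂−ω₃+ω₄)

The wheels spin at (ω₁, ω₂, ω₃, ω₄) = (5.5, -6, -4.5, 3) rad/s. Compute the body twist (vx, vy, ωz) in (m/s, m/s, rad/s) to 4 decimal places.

(-0.0500, -0.4750, -0.3125)

k = lx + ly = 0.12 + 0.2 = 0.3200
ω₁+ω₂+ω₃+ω₄ = -2.0000  →  vx = (0.1/4)·-2.0000 = -0.0500
−ω₁+ω₂+ω₃−ω₄ = -19.0000  →  vy = (0.1/4)·-19.0000 = -0.4750
−ω₁+ω₂−ω₃+ω₄ = -4.0000  →  ωz = (0.1/1.2800)·-4.0000 = -0.3125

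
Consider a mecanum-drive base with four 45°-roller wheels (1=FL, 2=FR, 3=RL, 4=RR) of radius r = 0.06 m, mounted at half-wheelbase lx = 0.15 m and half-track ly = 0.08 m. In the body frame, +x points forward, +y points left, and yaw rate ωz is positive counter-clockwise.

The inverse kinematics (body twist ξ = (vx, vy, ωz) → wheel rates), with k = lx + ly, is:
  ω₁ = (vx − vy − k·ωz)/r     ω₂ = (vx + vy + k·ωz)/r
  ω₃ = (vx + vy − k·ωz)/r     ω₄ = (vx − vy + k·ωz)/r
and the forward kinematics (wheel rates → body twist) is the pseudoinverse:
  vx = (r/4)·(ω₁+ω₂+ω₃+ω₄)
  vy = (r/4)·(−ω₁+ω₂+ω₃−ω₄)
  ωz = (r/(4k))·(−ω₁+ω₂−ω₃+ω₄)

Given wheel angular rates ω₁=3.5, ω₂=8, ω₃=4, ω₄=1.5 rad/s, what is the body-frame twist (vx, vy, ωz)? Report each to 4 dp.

(0.2550, 0.1050, 0.1304)

k = lx + ly = 0.15 + 0.08 = 0.2300
ω₁+ω₂+ω₃+ω₄ = 17.0000  →  vx = (0.06/4)·17.0000 = 0.2550
−ω₁+ω₂+ω₃−ω₄ = 7.0000  →  vy = (0.06/4)·7.0000 = 0.1050
−ω₁+ω₂−ω₃+ω₄ = 2.0000  →  ωz = (0.06/0.9200)·2.0000 = 0.1304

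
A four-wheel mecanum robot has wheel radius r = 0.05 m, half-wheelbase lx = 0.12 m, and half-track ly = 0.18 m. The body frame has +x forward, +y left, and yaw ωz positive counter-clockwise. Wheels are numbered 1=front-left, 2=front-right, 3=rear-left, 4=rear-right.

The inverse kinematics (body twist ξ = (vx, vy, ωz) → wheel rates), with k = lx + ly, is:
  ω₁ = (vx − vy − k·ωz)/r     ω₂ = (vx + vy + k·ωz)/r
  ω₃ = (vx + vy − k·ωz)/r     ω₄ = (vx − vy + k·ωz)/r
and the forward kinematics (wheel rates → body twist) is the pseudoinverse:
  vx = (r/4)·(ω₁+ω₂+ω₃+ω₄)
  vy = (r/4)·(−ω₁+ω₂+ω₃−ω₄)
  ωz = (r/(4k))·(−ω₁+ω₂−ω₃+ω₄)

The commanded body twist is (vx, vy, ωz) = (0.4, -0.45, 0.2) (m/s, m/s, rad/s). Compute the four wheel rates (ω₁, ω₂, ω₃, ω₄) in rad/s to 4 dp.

(15.8000, 0.2000, -2.2000, 18.2000)

k = lx + ly = 0.12 + 0.18 = 0.3000;  k·ωz = 0.3000·0.2 = 0.0600
ω₁ (FL) = (vx − vy − k·ωz)/r = 0.7900/0.05 = 15.8000
ω₂ (FR) = (vx + vy + k·ωz)/r = 0.0100/0.05 = 0.2000
ω₃ (RL) = (vx + vy − k·ωz)/r = -0.1100/0.05 = -2.2000
ω₄ (RR) = (vx − vy + k·ωz)/r = 0.9100/0.05 = 18.2000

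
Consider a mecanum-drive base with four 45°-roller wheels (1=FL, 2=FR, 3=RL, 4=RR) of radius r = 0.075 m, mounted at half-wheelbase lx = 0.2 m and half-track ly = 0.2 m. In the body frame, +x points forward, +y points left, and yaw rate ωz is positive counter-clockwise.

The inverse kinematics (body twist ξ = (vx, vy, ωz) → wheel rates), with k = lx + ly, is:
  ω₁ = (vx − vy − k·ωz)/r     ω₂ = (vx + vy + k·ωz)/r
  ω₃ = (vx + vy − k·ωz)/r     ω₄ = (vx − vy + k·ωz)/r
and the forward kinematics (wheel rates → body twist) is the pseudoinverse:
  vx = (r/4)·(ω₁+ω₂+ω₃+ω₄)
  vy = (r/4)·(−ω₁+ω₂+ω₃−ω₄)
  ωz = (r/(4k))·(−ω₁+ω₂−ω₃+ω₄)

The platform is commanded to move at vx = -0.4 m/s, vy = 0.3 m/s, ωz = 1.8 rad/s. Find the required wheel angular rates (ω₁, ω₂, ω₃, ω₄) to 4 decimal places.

(-18.9333, 8.2667, -10.9333, 0.2667)

k = lx + ly = 0.2 + 0.2 = 0.4000;  k·ωz = 0.4000·1.8 = 0.7200
ω₁ (FL) = (vx − vy − k·ωz)/r = -1.4200/0.075 = -18.9333
ω₂ (FR) = (vx + vy + k·ωz)/r = 0.6200/0.075 = 8.2667
ω₃ (RL) = (vx + vy − k·ωz)/r = -0.8200/0.075 = -10.9333
ω₄ (RR) = (vx − vy + k·ωz)/r = 0.0200/0.075 = 0.2667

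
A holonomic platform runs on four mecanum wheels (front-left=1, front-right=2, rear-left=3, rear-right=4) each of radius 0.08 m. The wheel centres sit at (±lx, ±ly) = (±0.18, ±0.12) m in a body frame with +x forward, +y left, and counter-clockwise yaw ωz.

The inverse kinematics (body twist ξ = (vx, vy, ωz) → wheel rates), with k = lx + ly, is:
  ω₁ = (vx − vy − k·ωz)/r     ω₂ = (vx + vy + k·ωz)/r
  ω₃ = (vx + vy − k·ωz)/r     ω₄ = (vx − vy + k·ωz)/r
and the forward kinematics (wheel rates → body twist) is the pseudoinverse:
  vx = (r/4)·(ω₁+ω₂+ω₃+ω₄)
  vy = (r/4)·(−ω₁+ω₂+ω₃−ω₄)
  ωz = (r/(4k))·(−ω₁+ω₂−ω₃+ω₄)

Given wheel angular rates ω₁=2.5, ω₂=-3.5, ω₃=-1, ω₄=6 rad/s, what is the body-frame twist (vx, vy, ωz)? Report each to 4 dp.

k = lx + ly = 0.18 + 0.12 = 0.3000
ω₁+ω₂+ω₃+ω₄ = 4.0000  →  vx = (0.08/4)·4.0000 = 0.0800
−ω₁+ω₂+ω₃−ω₄ = -13.0000  →  vy = (0.08/4)·-13.0000 = -0.2600
−ω₁+ω₂−ω₃+ω₄ = 1.0000  →  ωz = (0.08/1.2000)·1.0000 = 0.0667

(0.0800, -0.2600, 0.0667)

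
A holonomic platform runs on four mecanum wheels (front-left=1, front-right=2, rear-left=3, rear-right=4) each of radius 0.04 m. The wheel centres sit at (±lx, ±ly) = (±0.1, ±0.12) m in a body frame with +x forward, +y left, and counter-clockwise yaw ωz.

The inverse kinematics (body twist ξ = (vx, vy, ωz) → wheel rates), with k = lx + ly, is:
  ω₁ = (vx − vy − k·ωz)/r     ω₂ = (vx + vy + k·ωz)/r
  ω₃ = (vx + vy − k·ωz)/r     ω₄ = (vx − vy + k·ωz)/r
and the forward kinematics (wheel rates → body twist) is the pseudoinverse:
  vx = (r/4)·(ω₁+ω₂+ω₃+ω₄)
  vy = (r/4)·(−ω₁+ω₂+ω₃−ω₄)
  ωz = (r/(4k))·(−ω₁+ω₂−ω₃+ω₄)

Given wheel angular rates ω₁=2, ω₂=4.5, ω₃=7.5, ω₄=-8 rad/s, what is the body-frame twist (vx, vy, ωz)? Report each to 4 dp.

k = lx + ly = 0.1 + 0.12 = 0.2200
ω₁+ω₂+ω₃+ω₄ = 6.0000  →  vx = (0.04/4)·6.0000 = 0.0600
−ω₁+ω₂+ω₃−ω₄ = 18.0000  →  vy = (0.04/4)·18.0000 = 0.1800
−ω₁+ω₂−ω₃+ω₄ = -13.0000  →  ωz = (0.04/0.8800)·-13.0000 = -0.5909

(0.0600, 0.1800, -0.5909)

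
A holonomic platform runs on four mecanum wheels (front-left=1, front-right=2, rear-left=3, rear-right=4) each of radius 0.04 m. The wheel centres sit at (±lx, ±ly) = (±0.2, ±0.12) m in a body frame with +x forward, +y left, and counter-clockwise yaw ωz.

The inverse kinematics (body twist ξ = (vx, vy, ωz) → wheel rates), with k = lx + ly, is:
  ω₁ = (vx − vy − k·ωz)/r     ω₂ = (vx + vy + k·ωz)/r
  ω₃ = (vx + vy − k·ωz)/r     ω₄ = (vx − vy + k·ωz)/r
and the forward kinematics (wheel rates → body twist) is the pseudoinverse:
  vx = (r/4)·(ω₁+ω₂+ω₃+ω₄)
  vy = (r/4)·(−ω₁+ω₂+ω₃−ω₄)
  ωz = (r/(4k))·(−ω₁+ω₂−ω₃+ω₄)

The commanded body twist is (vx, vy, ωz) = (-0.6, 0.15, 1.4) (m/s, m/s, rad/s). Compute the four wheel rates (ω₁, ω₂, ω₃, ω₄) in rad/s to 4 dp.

k = lx + ly = 0.2 + 0.12 = 0.3200;  k·ωz = 0.3200·1.4 = 0.4480
ω₁ (FL) = (vx − vy − k·ωz)/r = -1.1980/0.04 = -29.9500
ω₂ (FR) = (vx + vy + k·ωz)/r = -0.0020/0.04 = -0.0500
ω₃ (RL) = (vx + vy − k·ωz)/r = -0.8980/0.04 = -22.4500
ω₄ (RR) = (vx − vy + k·ωz)/r = -0.3020/0.04 = -7.5500

(-29.9500, -0.0500, -22.4500, -7.5500)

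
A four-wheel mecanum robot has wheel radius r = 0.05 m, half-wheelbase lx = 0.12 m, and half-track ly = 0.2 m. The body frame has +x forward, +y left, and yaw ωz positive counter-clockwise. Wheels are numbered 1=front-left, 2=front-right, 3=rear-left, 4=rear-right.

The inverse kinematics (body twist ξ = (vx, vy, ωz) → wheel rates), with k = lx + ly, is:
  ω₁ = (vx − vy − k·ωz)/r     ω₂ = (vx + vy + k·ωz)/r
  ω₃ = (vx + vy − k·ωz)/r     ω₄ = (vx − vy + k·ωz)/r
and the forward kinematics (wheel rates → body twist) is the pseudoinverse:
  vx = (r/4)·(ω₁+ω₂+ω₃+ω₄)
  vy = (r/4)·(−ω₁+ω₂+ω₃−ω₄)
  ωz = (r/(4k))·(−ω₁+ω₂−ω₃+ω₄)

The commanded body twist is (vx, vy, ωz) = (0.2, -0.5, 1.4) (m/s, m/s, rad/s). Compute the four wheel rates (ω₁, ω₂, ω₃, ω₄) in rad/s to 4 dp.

k = lx + ly = 0.12 + 0.2 = 0.3200;  k·ωz = 0.3200·1.4 = 0.4480
ω₁ (FL) = (vx − vy − k·ωz)/r = 0.2520/0.05 = 5.0400
ω₂ (FR) = (vx + vy + k·ωz)/r = 0.1480/0.05 = 2.9600
ω₃ (RL) = (vx + vy − k·ωz)/r = -0.7480/0.05 = -14.9600
ω₄ (RR) = (vx − vy + k·ωz)/r = 1.1480/0.05 = 22.9600

(5.0400, 2.9600, -14.9600, 22.9600)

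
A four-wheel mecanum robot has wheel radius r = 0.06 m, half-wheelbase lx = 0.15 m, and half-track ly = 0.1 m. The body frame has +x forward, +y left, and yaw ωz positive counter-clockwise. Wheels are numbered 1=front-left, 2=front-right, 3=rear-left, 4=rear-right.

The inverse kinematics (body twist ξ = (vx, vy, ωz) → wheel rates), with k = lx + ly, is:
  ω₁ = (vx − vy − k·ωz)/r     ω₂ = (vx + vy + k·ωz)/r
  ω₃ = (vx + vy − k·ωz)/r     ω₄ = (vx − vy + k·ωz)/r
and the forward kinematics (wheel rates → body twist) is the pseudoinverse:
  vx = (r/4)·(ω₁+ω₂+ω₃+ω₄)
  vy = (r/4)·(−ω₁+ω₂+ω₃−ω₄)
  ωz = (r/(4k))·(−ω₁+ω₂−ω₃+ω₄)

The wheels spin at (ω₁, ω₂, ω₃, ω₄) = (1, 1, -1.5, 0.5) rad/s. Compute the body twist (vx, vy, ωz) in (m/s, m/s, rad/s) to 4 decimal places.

k = lx + ly = 0.15 + 0.1 = 0.2500
ω₁+ω₂+ω₃+ω₄ = 1.0000  →  vx = (0.06/4)·1.0000 = 0.0150
−ω₁+ω₂+ω₃−ω₄ = -2.0000  →  vy = (0.06/4)·-2.0000 = -0.0300
−ω₁+ω₂−ω₃+ω₄ = 2.0000  →  ωz = (0.06/1.0000)·2.0000 = 0.1200

(0.0150, -0.0300, 0.1200)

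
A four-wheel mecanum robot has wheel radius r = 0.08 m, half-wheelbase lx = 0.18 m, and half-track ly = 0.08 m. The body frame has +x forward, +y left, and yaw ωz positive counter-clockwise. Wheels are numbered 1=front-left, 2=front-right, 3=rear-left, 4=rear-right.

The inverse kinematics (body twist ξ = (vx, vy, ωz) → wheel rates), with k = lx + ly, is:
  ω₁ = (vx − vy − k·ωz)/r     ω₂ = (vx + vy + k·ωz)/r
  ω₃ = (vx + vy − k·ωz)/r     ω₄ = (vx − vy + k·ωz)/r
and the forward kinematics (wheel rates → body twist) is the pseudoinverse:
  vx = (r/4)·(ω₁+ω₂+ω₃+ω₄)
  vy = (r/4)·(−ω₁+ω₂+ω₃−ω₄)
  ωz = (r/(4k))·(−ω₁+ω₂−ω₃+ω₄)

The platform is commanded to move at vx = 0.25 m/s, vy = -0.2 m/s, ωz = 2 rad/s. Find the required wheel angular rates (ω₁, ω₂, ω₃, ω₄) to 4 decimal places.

(-0.8750, 7.1250, -5.8750, 12.1250)

k = lx + ly = 0.18 + 0.08 = 0.2600;  k·ωz = 0.2600·2 = 0.5200
ω₁ (FL) = (vx − vy − k·ωz)/r = -0.0700/0.08 = -0.8750
ω₂ (FR) = (vx + vy + k·ωz)/r = 0.5700/0.08 = 7.1250
ω₃ (RL) = (vx + vy − k·ωz)/r = -0.4700/0.08 = -5.8750
ω₄ (RR) = (vx − vy + k·ωz)/r = 0.9700/0.08 = 12.1250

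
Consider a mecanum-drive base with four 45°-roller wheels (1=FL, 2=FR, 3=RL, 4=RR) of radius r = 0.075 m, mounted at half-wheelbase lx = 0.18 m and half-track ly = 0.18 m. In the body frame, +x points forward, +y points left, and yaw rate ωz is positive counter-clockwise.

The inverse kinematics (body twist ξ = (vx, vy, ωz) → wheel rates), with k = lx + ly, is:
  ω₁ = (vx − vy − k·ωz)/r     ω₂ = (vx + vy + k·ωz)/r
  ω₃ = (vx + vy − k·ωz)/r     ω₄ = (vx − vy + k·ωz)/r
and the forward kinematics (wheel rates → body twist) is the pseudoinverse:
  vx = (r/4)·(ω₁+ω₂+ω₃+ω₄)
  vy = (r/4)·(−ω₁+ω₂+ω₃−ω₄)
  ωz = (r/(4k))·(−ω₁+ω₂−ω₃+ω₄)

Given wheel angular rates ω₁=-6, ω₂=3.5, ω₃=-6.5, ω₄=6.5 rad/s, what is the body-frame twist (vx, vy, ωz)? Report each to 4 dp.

(-0.0469, -0.0656, 1.1719)

k = lx + ly = 0.18 + 0.18 = 0.3600
ω₁+ω₂+ω₃+ω₄ = -2.5000  →  vx = (0.075/4)·-2.5000 = -0.0469
−ω₁+ω₂+ω₃−ω₄ = -3.5000  →  vy = (0.075/4)·-3.5000 = -0.0656
−ω₁+ω₂−ω₃+ω₄ = 22.5000  →  ωz = (0.075/1.4400)·22.5000 = 1.1719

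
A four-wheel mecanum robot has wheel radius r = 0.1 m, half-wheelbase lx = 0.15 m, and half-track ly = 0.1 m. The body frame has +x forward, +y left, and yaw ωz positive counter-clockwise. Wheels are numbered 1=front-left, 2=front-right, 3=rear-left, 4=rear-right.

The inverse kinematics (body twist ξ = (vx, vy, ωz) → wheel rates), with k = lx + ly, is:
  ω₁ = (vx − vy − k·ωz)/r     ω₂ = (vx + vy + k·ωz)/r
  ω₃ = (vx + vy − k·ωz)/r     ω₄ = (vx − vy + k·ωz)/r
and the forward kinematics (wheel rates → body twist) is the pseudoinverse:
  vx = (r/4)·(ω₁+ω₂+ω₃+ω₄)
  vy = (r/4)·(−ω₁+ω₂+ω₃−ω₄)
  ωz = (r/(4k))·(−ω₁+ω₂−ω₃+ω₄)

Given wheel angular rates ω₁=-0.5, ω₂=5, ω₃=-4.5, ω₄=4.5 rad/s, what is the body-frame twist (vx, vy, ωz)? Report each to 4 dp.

(0.1125, -0.0875, 1.4500)

k = lx + ly = 0.15 + 0.1 = 0.2500
ω₁+ω₂+ω₃+ω₄ = 4.5000  →  vx = (0.1/4)·4.5000 = 0.1125
−ω₁+ω₂+ω₃−ω₄ = -3.5000  →  vy = (0.1/4)·-3.5000 = -0.0875
−ω₁+ω₂−ω₃+ω₄ = 14.5000  →  ωz = (0.1/1.0000)·14.5000 = 1.4500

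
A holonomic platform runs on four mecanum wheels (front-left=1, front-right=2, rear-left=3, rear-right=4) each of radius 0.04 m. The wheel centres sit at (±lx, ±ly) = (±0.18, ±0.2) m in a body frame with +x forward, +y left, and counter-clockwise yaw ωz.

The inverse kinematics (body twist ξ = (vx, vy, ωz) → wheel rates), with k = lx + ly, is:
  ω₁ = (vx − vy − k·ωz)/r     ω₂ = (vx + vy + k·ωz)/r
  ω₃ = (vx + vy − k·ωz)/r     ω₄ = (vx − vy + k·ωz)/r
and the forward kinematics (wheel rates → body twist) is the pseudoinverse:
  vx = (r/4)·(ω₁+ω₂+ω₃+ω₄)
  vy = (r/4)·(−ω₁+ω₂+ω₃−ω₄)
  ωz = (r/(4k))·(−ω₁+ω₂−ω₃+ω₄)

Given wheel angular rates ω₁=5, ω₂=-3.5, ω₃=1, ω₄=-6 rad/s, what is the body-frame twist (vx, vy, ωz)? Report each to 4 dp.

k = lx + ly = 0.18 + 0.2 = 0.3800
ω₁+ω₂+ω₃+ω₄ = -3.5000  →  vx = (0.04/4)·-3.5000 = -0.0350
−ω₁+ω₂+ω₃−ω₄ = -1.5000  →  vy = (0.04/4)·-1.5000 = -0.0150
−ω₁+ω₂−ω₃+ω₄ = -15.5000  →  ωz = (0.04/1.5200)·-15.5000 = -0.4079

(-0.0350, -0.0150, -0.4079)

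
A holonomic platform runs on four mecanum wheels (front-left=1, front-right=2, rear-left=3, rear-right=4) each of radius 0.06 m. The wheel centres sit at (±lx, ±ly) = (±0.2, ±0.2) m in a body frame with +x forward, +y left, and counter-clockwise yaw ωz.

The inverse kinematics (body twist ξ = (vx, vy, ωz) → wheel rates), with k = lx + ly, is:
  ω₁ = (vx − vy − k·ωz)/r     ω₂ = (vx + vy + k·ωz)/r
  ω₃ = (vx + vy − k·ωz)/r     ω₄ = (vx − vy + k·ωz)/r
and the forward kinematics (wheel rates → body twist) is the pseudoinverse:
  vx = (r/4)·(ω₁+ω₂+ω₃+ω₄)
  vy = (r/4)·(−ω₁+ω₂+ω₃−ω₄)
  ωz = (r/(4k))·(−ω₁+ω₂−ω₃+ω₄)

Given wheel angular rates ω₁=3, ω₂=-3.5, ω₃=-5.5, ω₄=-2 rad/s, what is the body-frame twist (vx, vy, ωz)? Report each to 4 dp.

k = lx + ly = 0.2 + 0.2 = 0.4000
ω₁+ω₂+ω₃+ω₄ = -8.0000  →  vx = (0.06/4)·-8.0000 = -0.1200
−ω₁+ω₂+ω₃−ω₄ = -10.0000  →  vy = (0.06/4)·-10.0000 = -0.1500
−ω₁+ω₂−ω₃+ω₄ = -3.0000  →  ωz = (0.06/1.6000)·-3.0000 = -0.1125

(-0.1200, -0.1500, -0.1125)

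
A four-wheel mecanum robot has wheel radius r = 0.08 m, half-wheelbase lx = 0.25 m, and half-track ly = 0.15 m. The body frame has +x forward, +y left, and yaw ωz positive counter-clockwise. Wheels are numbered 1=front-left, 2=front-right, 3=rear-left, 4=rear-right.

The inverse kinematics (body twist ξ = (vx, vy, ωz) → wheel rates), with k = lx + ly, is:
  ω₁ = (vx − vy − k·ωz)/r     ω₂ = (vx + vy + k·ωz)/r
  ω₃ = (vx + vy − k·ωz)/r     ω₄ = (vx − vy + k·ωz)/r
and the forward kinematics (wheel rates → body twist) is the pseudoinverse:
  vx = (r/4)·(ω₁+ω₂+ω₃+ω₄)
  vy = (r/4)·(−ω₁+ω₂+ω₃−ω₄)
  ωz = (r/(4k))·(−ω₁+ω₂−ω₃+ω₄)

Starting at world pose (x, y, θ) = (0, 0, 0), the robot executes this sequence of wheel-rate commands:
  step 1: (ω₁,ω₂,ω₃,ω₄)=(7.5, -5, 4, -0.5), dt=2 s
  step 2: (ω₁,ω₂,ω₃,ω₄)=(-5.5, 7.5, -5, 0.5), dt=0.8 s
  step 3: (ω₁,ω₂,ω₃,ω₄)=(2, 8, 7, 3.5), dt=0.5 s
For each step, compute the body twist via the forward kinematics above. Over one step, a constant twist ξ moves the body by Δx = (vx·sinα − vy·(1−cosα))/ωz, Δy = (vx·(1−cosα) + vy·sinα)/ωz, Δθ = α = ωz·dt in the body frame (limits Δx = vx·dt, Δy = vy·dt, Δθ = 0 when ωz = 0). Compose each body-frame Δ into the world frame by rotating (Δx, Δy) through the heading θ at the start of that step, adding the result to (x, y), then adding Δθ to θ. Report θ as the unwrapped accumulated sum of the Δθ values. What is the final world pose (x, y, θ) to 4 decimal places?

(0.2309, -0.3874, -0.8975)

step 1: ξ=(vx,vy,ωz)=(0.1200, -0.1600, -0.8500), dt=2.0 → body Δ=(-0.0725, -0.3460, -1.7000) → world pose (-0.0725, -0.3460, -1.7000)
step 2: ξ=(vx,vy,ωz)=(-0.0500, 0.1500, 0.9250), dt=0.8 → body Δ=(-0.0789, 0.0952, 0.7400) → world pose (0.0321, -0.2801, -0.9600)
step 3: ξ=(vx,vy,ωz)=(0.4100, 0.1900, 0.1250), dt=0.5 → body Δ=(0.2019, 0.1013, 0.0625) → world pose (0.2309, -0.3874, -0.8975)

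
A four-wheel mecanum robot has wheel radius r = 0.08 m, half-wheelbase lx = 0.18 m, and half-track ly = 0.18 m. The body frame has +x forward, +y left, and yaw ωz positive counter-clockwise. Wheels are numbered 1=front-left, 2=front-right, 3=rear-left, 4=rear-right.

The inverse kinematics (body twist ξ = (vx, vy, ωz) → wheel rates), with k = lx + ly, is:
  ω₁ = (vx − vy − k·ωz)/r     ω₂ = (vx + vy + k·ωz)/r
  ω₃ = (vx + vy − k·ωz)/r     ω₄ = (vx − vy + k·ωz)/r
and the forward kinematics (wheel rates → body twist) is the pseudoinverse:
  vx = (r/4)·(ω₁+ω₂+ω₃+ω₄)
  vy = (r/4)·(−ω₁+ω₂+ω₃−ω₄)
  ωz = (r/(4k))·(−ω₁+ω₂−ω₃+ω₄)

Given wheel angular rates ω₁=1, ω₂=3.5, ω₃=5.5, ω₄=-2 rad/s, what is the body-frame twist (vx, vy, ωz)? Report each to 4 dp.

k = lx + ly = 0.18 + 0.18 = 0.3600
ω₁+ω₂+ω₃+ω₄ = 8.0000  →  vx = (0.08/4)·8.0000 = 0.1600
−ω₁+ω₂+ω₃−ω₄ = 10.0000  →  vy = (0.08/4)·10.0000 = 0.2000
−ω₁+ω₂−ω₃+ω₄ = -5.0000  →  ωz = (0.08/1.4400)·-5.0000 = -0.2778

(0.1600, 0.2000, -0.2778)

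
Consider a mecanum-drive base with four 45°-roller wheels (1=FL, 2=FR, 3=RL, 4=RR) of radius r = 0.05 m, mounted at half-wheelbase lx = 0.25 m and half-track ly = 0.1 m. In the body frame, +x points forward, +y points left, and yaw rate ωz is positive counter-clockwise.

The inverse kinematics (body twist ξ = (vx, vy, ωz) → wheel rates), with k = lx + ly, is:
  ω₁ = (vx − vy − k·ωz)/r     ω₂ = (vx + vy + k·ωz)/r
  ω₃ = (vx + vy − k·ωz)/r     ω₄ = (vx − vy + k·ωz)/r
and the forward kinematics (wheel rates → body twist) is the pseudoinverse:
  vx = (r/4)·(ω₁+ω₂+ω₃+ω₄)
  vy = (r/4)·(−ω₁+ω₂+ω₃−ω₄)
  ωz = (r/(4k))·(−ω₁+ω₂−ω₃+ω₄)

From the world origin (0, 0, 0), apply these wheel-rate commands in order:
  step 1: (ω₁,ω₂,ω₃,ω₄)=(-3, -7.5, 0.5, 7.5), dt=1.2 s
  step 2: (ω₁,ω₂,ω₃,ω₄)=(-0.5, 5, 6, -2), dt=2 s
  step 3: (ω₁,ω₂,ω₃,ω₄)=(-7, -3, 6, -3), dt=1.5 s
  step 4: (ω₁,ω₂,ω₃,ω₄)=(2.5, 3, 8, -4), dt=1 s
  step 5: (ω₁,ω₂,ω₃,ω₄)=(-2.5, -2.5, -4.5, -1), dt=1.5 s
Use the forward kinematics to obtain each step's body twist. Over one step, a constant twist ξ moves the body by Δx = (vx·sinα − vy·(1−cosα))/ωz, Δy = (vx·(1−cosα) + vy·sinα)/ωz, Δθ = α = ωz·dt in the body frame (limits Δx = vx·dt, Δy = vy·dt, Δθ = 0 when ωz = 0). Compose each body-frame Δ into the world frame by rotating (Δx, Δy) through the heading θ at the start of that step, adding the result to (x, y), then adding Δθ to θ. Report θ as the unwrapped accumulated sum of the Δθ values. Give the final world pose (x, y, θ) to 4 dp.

(0.0849, 0.5709, -0.5625)

step 1: ξ=(vx,vy,ωz)=(-0.0313, -0.1437, 0.0893), dt=1.2 → body Δ=(-0.0282, -0.1742, 0.1071) → world pose (-0.0282, -0.1742, 0.1071)
step 2: ξ=(vx,vy,ωz)=(0.1063, 0.1688, -0.0893), dt=2.0 → body Δ=(0.2414, 0.3168, -0.1786) → world pose (0.1780, 0.1666, -0.0714)
step 3: ξ=(vx,vy,ωz)=(-0.0875, 0.1625, -0.1786), dt=1.5 → body Δ=(-0.0972, 0.2583, -0.2679) → world pose (0.0994, 0.4312, -0.3393)
step 4: ξ=(vx,vy,ωz)=(0.1188, 0.1562, -0.4107), dt=1.0 → body Δ=(0.1471, 0.1278, -0.4107) → world pose (0.2807, 0.5028, -0.7500)
step 5: ξ=(vx,vy,ωz)=(-0.1313, -0.0437, 0.1250), dt=1.5 → body Δ=(-0.1896, -0.0836, 0.1875) → world pose (0.0849, 0.5709, -0.5625)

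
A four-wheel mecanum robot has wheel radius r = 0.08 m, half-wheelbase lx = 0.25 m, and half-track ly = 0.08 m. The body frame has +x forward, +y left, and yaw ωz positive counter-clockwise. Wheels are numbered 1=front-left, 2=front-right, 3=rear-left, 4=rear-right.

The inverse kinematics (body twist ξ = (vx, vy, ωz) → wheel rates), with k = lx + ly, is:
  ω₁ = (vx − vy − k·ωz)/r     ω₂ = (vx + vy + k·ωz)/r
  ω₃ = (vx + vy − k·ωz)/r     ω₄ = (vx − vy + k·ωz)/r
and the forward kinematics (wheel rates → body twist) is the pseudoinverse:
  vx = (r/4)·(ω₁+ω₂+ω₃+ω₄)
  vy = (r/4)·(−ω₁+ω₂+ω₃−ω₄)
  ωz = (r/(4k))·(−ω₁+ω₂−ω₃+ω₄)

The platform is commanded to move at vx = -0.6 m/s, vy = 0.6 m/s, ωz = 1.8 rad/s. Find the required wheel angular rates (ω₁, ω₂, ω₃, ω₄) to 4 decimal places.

k = lx + ly = 0.25 + 0.08 = 0.3300;  k·ωz = 0.3300·1.8 = 0.5940
ω₁ (FL) = (vx − vy − k·ωz)/r = -1.7940/0.08 = -22.4250
ω₂ (FR) = (vx + vy + k·ωz)/r = 0.5940/0.08 = 7.4250
ω₃ (RL) = (vx + vy − k·ωz)/r = -0.5940/0.08 = -7.4250
ω₄ (RR) = (vx − vy + k·ωz)/r = -0.6060/0.08 = -7.5750

(-22.4250, 7.4250, -7.4250, -7.5750)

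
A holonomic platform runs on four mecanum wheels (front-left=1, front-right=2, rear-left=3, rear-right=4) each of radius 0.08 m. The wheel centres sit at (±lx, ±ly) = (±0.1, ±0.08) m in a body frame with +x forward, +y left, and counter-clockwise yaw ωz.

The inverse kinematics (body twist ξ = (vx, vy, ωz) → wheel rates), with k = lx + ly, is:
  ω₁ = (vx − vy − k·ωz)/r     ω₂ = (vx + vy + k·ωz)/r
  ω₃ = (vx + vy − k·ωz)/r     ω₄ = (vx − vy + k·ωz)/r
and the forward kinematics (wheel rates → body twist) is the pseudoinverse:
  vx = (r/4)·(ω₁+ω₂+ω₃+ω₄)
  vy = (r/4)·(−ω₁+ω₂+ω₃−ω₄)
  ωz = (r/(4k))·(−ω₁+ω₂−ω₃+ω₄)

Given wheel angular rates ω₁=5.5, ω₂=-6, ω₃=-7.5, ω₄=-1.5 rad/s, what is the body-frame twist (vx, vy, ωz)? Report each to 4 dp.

(-0.1900, -0.3500, -0.6111)

k = lx + ly = 0.1 + 0.08 = 0.1800
ω₁+ω₂+ω₃+ω₄ = -9.5000  →  vx = (0.08/4)·-9.5000 = -0.1900
−ω₁+ω₂+ω₃−ω₄ = -17.5000  →  vy = (0.08/4)·-17.5000 = -0.3500
−ω₁+ω₂−ω₃+ω₄ = -5.5000  →  ωz = (0.08/0.7200)·-5.5000 = -0.6111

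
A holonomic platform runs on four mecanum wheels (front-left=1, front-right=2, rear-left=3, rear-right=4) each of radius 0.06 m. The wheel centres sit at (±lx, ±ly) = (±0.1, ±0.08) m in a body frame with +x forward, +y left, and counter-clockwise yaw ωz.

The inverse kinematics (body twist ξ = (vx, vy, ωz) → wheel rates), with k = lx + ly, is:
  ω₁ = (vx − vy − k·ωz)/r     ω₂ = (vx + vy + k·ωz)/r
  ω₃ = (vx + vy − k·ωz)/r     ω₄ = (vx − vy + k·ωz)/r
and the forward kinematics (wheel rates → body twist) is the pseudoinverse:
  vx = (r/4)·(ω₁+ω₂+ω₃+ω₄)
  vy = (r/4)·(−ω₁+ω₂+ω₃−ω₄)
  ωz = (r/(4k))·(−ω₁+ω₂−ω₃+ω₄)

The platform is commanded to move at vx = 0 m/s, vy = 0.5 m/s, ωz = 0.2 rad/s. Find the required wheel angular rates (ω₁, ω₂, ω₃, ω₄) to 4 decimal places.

k = lx + ly = 0.1 + 0.08 = 0.1800;  k·ωz = 0.1800·0.2 = 0.0360
ω₁ (FL) = (vx − vy − k·ωz)/r = -0.5360/0.06 = -8.9333
ω₂ (FR) = (vx + vy + k·ωz)/r = 0.5360/0.06 = 8.9333
ω₃ (RL) = (vx + vy − k·ωz)/r = 0.4640/0.06 = 7.7333
ω₄ (RR) = (vx − vy + k·ωz)/r = -0.4640/0.06 = -7.7333

(-8.9333, 8.9333, 7.7333, -7.7333)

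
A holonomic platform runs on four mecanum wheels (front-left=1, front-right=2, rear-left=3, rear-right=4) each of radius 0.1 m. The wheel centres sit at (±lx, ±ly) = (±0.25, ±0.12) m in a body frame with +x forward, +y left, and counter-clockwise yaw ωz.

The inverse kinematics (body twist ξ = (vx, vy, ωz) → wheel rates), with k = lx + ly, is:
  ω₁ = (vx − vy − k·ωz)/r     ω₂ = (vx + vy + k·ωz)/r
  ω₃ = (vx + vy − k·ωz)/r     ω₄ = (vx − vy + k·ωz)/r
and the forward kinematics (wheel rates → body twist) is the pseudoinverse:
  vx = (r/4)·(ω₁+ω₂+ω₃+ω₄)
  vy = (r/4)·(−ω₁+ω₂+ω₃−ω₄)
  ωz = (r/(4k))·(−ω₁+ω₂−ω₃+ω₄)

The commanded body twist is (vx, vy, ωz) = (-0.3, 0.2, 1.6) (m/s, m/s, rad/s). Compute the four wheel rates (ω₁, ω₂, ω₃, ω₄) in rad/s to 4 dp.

(-10.9200, 4.9200, -6.9200, 0.9200)

k = lx + ly = 0.25 + 0.12 = 0.3700;  k·ωz = 0.3700·1.6 = 0.5920
ω₁ (FL) = (vx − vy − k·ωz)/r = -1.0920/0.1 = -10.9200
ω₂ (FR) = (vx + vy + k·ωz)/r = 0.4920/0.1 = 4.9200
ω₃ (RL) = (vx + vy − k·ωz)/r = -0.6920/0.1 = -6.9200
ω₄ (RR) = (vx − vy + k·ωz)/r = 0.0920/0.1 = 0.9200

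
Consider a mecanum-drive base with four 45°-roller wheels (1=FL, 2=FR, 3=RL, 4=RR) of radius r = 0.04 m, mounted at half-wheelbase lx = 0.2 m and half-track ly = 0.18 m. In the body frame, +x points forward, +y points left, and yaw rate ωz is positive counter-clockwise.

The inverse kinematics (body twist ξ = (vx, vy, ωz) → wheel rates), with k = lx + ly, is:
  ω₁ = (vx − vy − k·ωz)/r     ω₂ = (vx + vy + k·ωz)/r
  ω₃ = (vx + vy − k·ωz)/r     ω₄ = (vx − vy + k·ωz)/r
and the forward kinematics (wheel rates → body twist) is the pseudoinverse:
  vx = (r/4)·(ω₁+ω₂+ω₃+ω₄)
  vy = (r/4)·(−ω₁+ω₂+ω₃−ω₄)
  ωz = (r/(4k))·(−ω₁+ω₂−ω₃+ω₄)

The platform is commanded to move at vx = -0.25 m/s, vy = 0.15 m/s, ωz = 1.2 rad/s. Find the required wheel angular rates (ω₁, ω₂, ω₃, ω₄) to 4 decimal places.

(-21.4000, 8.9000, -13.9000, 1.4000)

k = lx + ly = 0.2 + 0.18 = 0.3800;  k·ωz = 0.3800·1.2 = 0.4560
ω₁ (FL) = (vx − vy − k·ωz)/r = -0.8560/0.04 = -21.4000
ω₂ (FR) = (vx + vy + k·ωz)/r = 0.3560/0.04 = 8.9000
ω₃ (RL) = (vx + vy − k·ωz)/r = -0.5560/0.04 = -13.9000
ω₄ (RR) = (vx − vy + k·ωz)/r = 0.0560/0.04 = 1.4000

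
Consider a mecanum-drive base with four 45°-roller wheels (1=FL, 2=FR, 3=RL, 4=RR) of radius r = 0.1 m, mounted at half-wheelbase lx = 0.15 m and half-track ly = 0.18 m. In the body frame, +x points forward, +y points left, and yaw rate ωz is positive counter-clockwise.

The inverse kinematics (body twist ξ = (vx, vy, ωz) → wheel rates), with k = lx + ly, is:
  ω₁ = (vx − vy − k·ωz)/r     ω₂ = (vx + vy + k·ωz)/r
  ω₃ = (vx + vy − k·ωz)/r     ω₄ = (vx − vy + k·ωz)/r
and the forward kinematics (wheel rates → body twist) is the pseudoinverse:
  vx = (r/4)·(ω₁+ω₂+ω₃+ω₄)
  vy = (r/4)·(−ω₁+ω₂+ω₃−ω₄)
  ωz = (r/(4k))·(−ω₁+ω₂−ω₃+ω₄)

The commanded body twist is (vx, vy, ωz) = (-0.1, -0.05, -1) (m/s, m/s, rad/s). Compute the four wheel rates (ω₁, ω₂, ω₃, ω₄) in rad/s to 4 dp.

(2.8000, -4.8000, 1.8000, -3.8000)

k = lx + ly = 0.15 + 0.18 = 0.3300;  k·ωz = 0.3300·-1 = -0.3300
ω₁ (FL) = (vx − vy − k·ωz)/r = 0.2800/0.1 = 2.8000
ω₂ (FR) = (vx + vy + k·ωz)/r = -0.4800/0.1 = -4.8000
ω₃ (RL) = (vx + vy − k·ωz)/r = 0.1800/0.1 = 1.8000
ω₄ (RR) = (vx − vy + k·ωz)/r = -0.3800/0.1 = -3.8000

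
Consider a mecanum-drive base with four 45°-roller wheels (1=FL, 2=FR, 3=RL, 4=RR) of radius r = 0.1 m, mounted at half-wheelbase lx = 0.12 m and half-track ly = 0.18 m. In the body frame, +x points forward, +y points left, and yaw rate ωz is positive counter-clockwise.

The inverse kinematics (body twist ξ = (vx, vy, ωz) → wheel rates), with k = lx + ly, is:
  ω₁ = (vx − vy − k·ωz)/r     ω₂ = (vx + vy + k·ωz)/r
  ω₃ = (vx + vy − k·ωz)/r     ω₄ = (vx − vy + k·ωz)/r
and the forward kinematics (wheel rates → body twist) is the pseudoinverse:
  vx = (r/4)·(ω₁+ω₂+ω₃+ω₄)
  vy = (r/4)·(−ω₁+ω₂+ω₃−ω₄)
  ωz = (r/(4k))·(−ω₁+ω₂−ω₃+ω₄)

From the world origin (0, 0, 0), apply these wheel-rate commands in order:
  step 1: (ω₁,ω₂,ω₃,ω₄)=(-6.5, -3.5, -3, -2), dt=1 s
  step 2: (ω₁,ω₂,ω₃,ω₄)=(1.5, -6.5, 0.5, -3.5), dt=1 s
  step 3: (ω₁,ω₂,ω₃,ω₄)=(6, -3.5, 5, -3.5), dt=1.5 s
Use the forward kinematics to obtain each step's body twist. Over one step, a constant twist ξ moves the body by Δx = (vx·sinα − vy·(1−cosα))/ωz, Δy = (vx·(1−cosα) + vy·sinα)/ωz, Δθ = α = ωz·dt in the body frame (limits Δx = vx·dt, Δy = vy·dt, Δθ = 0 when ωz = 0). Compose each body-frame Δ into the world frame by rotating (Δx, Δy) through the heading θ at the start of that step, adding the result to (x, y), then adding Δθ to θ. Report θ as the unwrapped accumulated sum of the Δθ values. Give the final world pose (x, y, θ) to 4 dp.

step 1: ξ=(vx,vy,ωz)=(-0.3750, 0.0500, 0.3333), dt=1.0 → body Δ=(-0.3764, -0.0128, 0.3333) → world pose (-0.3764, -0.0128, 0.3333)
step 2: ξ=(vx,vy,ωz)=(-0.2000, -0.1000, -1.0000), dt=1.0 → body Δ=(-0.2143, 0.0078, -1.0000) → world pose (-0.5814, -0.0756, -0.6667)
step 3: ξ=(vx,vy,ωz)=(0.1000, -0.0250, -1.5000), dt=1.5 → body Δ=(0.0247, -0.1215, -2.2500) → world pose (-0.6371, -0.1864, -2.9167)

(-0.6371, -0.1864, -2.9167)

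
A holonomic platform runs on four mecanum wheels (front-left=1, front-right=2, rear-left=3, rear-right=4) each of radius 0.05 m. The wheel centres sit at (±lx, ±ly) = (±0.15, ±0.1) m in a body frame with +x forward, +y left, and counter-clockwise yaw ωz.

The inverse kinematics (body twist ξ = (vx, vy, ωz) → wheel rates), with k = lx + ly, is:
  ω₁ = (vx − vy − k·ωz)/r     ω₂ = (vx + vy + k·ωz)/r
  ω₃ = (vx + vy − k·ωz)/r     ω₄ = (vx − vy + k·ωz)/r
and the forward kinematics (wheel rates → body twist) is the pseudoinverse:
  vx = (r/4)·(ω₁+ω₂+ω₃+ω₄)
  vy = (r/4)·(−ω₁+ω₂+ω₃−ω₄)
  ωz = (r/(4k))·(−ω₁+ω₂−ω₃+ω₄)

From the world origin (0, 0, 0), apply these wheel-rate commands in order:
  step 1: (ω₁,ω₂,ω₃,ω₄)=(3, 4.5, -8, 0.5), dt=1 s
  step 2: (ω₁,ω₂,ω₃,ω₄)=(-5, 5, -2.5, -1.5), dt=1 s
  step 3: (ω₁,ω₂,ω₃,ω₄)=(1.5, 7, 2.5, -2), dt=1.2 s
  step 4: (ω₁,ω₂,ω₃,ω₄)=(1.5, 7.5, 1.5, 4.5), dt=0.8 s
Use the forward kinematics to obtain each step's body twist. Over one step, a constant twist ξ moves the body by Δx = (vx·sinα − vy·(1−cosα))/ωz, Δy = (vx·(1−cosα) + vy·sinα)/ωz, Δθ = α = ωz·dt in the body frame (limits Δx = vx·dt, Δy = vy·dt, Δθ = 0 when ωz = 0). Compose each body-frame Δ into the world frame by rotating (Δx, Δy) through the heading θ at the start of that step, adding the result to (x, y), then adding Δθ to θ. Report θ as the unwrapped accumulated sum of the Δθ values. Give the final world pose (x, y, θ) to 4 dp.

(-0.1476, 0.3023, 1.4700)

step 1: ξ=(vx,vy,ωz)=(0.0000, -0.0875, 0.5000), dt=1.0 → body Δ=(0.0214, -0.0839, 0.5000) → world pose (0.0214, -0.0839, 0.5000)
step 2: ξ=(vx,vy,ωz)=(-0.0500, 0.1125, 0.5500), dt=1.0 → body Δ=(-0.0777, 0.0935, 0.5500) → world pose (-0.0916, -0.0391, 1.0500)
step 3: ξ=(vx,vy,ωz)=(0.1125, 0.1250, 0.0500), dt=1.2 → body Δ=(0.1304, 0.1540, 0.0600) → world pose (-0.1602, 0.1507, 1.1100)
step 4: ξ=(vx,vy,ωz)=(0.1875, 0.0375, 0.4500), dt=0.8 → body Δ=(0.1414, 0.0561, 0.3600) → world pose (-0.1476, 0.3023, 1.4700)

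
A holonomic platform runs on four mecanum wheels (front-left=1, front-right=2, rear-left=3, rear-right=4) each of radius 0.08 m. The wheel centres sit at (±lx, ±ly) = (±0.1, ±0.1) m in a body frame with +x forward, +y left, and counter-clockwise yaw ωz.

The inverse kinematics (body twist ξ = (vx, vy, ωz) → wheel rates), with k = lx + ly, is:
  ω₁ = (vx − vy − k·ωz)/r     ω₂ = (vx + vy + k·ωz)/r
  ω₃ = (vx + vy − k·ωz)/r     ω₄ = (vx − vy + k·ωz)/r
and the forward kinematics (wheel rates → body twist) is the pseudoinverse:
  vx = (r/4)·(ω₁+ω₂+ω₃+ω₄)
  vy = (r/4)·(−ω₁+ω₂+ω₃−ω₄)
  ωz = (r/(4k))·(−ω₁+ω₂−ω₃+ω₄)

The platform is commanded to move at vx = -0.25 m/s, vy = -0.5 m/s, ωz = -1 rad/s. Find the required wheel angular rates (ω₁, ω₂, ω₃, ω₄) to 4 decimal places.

(5.6250, -11.8750, -6.8750, 0.6250)

k = lx + ly = 0.1 + 0.1 = 0.2000;  k·ωz = 0.2000·-1 = -0.2000
ω₁ (FL) = (vx − vy − k·ωz)/r = 0.4500/0.08 = 5.6250
ω₂ (FR) = (vx + vy + k·ωz)/r = -0.9500/0.08 = -11.8750
ω₃ (RL) = (vx + vy − k·ωz)/r = -0.5500/0.08 = -6.8750
ω₄ (RR) = (vx − vy + k·ωz)/r = 0.0500/0.08 = 0.6250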